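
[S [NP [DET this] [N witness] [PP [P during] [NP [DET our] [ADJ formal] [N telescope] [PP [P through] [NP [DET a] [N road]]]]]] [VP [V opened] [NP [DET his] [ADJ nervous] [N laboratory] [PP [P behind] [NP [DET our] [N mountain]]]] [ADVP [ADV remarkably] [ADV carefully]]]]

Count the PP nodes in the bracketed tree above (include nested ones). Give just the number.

The PP constituents are: [PP during our formal telescope through a road]; [PP through a road]; [PP behind our mountain]. Total: 3.

3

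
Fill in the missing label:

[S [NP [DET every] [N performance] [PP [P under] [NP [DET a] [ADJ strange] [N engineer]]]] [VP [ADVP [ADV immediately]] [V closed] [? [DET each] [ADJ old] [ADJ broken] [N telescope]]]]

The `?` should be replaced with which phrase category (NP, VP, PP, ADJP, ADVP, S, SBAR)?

NP

A constituent whose immediate children are DET 'each', ADJ 'old', ADJ 'broken', N 'telescope' is a noun phrase: NP.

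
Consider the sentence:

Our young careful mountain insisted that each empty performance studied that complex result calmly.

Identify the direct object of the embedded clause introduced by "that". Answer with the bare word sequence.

that complex result

"studied" heads the VP of the embedded clause introduced by "that", and "that complex result" is its direct object.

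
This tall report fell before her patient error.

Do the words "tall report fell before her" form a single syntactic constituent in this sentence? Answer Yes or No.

The sequence begins inside the noun phrase "this tall report" and ends inside the verb phrase "fell before her patient error"; it crosses a phrase boundary, so no single node in the tree spans exactly those words.

No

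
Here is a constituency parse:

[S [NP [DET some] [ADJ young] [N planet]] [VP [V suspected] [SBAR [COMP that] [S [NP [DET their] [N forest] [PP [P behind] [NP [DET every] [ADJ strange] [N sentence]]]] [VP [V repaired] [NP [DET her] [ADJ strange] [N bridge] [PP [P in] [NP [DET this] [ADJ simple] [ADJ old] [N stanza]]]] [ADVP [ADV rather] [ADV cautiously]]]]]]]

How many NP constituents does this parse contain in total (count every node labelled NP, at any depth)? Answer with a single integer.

Scanning left to right, an opening `[NP` appears at word positions 1, 6, 9, 13, 17 — 5 in total.

5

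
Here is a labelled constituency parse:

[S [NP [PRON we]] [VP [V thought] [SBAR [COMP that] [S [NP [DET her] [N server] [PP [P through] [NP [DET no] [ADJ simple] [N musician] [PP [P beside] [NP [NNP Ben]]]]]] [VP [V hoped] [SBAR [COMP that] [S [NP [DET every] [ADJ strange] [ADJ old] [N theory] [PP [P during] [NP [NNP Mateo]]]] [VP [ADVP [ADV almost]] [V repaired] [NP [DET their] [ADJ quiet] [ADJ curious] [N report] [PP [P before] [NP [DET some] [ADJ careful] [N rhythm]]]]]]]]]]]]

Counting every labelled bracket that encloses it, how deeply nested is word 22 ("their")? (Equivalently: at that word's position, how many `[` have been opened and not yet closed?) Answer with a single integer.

10

Counting open brackets not yet closed at "their": [S [VP [SBAR [S [VP [SBAR [S [VP [NP [DET = 10.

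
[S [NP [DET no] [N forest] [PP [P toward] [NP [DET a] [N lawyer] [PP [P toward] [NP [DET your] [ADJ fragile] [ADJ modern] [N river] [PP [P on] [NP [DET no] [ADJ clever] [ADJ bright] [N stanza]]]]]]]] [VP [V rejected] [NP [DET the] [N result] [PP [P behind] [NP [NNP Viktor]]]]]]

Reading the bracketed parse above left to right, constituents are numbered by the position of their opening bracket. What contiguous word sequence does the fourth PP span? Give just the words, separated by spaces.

Opening `[PP` markers occur at word positions 3, 6, 11, 19; the fourth of these opens the constituent [PP behind Viktor].

behind Viktor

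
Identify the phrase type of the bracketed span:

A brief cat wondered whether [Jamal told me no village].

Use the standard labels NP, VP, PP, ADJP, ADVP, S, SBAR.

The span is built around the head "told" — a clause (S).

S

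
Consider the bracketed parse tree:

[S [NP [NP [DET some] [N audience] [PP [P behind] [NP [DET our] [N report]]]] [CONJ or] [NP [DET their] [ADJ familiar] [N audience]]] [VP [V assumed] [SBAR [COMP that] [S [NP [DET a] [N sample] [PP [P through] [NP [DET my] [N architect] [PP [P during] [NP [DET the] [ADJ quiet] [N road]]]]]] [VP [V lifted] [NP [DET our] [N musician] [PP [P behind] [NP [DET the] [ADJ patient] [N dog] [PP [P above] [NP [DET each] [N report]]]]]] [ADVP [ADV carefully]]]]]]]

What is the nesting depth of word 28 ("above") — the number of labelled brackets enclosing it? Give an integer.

10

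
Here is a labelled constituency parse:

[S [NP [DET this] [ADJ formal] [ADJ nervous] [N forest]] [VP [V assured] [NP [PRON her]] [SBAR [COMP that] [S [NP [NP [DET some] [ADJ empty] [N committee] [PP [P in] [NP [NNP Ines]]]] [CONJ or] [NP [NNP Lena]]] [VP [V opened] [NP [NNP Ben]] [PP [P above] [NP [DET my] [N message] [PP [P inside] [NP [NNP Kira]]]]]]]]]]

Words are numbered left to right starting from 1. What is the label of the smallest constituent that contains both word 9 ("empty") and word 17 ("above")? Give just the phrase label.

S

The smallest bracket enclosing both words is [S some empty committee in Ines or Lena opened Ben above my message inside Kira], so the label is S.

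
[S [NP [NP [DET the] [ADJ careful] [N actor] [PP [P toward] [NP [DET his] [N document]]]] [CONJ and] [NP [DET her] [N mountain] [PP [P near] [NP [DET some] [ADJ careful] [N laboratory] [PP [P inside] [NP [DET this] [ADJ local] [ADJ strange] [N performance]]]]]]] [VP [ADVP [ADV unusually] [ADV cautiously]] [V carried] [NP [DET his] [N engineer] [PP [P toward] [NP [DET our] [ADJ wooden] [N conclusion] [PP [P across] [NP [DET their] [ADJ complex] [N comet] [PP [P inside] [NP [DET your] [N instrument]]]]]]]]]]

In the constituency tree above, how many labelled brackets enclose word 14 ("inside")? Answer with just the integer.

7

Counting open brackets not yet closed at "inside": [S [NP [NP [PP [NP [PP [P = 7.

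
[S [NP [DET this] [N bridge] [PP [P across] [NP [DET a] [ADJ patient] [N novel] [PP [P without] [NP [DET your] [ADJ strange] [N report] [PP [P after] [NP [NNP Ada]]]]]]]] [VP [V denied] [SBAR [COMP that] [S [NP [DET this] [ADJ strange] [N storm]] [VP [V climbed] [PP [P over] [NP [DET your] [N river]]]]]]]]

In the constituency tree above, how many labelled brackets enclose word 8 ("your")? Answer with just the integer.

The word sits inside DET, which is inside NP, inside PP, inside NP, inside PP, inside NP, inside S — 7 brackets in all.

7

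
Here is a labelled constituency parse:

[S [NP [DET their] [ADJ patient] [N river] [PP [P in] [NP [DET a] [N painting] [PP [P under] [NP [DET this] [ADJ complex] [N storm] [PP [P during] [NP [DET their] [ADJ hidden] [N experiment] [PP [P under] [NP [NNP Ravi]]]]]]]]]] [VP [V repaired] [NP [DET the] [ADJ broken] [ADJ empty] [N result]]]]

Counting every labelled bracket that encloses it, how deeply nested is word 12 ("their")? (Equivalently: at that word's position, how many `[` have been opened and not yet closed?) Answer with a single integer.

9

Counting open brackets not yet closed at "their": [S [NP [PP [NP [PP [NP [PP [NP [DET = 9.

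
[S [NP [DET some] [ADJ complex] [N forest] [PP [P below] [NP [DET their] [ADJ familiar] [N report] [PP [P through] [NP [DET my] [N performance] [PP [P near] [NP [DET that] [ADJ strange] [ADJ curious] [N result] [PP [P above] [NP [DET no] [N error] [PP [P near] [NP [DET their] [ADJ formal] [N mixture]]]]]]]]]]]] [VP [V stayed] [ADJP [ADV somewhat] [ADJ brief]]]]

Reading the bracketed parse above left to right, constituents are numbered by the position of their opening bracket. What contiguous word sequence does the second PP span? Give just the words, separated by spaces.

through my performance near that strange curious result above no error near their formal mixture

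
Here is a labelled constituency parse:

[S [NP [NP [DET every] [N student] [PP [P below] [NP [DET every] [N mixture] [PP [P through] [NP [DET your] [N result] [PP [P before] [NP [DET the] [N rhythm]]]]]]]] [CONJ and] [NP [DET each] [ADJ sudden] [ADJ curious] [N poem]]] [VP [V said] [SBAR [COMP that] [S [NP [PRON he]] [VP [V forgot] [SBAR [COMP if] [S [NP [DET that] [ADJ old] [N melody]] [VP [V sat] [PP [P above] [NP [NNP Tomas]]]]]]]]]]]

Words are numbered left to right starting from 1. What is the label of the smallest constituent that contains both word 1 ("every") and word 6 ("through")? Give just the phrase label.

NP

Word 1 lies under S → NP → NP → DET; word 6 lies under S → NP → NP → PP → NP → PP → P. The lowest shared node is the NP.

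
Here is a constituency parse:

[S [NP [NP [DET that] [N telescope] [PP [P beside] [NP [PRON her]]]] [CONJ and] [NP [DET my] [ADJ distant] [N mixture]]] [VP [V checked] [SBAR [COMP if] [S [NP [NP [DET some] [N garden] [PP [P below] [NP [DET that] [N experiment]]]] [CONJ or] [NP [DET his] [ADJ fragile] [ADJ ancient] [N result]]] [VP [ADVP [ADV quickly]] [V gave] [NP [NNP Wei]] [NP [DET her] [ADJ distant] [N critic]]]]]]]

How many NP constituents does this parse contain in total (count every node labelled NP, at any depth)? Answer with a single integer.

10

The NP constituents are: [NP that telescope beside her and my distant mixture]; [NP that telescope beside her]; [NP her]; [NP my distant mixture]; [NP some garden below that experiment or his fragile ancient result]; [NP some garden below that experiment] …. Total: 10.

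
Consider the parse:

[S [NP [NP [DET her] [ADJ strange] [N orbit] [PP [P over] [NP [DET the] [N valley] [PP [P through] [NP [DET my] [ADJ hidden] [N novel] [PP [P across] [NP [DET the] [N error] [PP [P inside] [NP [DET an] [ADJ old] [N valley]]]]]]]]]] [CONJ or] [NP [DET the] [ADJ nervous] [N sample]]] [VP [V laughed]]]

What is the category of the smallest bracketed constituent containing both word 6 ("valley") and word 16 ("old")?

NP

Word 6 lies under S → NP → NP → PP → NP → N; word 16 lies under S → NP → NP → PP → NP → PP → NP → PP → NP → PP → NP → ADJ. The lowest shared node is the NP.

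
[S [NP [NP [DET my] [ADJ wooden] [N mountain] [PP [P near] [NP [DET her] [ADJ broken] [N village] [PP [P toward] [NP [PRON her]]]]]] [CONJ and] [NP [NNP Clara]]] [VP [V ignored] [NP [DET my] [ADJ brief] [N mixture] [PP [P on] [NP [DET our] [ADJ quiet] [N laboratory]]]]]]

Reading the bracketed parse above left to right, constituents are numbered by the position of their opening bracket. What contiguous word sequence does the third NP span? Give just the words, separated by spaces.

her broken village toward her

In left-to-right order the NP constituents are "my wooden mountain near her broken village toward her and Clara"; "my wooden mountain near her broken village toward her"; "her broken village toward her"; "her"; "Clara"; "my brief mixture on our quiet laboratory"; "our quiet laboratory". Number 3 is "her broken village toward her".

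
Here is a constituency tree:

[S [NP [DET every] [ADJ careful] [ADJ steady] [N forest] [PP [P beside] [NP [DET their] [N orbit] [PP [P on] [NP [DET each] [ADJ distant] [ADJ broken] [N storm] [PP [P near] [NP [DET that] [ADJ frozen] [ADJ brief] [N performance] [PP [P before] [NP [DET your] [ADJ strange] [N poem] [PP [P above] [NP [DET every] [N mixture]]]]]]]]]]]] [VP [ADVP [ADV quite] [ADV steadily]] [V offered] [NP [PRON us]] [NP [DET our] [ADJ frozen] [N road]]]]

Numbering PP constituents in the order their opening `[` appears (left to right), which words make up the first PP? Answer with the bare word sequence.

Opening `[PP` markers occur at word positions 5, 8, 13, 18, 22; the first of these opens the constituent [PP beside their orbit on each distant broken storm near that frozen brief performance before your strange poem above every mixture].

beside their orbit on each distant broken storm near that frozen brief performance before your strange poem above every mixture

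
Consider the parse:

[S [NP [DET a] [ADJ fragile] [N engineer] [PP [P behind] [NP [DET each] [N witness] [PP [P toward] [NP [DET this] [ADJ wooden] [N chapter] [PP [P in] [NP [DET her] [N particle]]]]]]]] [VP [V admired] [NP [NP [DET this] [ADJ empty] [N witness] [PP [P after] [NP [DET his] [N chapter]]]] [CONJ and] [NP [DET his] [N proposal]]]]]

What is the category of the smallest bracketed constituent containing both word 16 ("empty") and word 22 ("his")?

NP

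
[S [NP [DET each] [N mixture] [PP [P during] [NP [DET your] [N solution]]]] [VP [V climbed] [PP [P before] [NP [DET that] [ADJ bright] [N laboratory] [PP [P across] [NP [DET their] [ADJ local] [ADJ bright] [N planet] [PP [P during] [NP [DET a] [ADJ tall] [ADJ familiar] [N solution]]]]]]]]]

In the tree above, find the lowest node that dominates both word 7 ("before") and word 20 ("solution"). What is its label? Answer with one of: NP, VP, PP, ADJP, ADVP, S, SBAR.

Both words fall inside [PP before that bright laboratory across their local bright planet during a tall familiar solution] (words 7–20), and no smaller constituent contains them both. Label: PP.

PP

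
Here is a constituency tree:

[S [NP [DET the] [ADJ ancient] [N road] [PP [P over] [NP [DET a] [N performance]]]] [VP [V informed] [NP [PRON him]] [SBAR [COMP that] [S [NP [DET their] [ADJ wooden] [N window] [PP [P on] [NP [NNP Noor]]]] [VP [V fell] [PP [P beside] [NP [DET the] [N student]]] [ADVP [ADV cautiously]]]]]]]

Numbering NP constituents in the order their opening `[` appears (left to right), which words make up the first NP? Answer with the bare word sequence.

the ancient road over a performance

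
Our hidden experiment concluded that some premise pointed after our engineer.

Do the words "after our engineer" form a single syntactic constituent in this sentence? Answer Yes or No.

Yes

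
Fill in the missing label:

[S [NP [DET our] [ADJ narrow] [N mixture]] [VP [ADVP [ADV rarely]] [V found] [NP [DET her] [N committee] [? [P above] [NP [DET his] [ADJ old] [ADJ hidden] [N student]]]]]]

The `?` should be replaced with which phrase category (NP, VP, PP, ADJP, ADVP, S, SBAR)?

A constituent whose immediate children are P 'above', NP is a prepositional phrase: PP.

PP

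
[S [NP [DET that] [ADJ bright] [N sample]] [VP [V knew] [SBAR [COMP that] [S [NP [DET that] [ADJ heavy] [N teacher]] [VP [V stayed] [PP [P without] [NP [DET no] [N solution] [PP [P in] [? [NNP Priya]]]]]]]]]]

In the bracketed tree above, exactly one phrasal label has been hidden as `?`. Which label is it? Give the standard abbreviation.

The `?` node immediately contains: NNP 'Priya'. That is the internal structure of a noun phrase, so the label is NP.

NP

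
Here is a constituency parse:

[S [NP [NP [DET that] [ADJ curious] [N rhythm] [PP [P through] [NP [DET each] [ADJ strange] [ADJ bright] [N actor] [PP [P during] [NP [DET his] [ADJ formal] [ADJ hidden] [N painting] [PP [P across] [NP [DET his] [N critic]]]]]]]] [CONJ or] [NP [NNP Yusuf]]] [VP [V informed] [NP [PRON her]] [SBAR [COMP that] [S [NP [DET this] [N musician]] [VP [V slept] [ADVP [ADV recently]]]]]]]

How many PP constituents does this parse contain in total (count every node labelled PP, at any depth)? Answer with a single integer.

3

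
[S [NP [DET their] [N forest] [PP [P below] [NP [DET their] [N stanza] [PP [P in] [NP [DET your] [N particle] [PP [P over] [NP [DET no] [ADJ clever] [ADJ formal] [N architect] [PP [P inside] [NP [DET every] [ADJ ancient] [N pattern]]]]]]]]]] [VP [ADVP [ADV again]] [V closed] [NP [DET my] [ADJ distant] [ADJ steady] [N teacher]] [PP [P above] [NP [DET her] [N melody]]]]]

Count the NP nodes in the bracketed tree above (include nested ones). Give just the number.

7

The NP constituents are: [NP their forest below their stanza in your particle over no clever formal architect inside every ancient pattern]; [NP their stanza in your particle over no clever formal architect inside every ancient pattern]; [NP your particle over no clever formal architect inside every ancient pattern]; [NP no clever formal architect inside every ancient pattern]; [NP every ancient pattern]; [NP my distant steady teacher] …. Total: 7.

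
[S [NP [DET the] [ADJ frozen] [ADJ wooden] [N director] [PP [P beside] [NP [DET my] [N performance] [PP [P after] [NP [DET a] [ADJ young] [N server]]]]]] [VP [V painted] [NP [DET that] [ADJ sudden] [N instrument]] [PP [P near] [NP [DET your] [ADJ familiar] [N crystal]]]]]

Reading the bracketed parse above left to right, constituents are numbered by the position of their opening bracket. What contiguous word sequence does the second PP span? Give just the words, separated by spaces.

In left-to-right order the PP constituents are "beside my performance after a young server"; "after a young server"; "near your familiar crystal". Number 2 is "after a young server".

after a young server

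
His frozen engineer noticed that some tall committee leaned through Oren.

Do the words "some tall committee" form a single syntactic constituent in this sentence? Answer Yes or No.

These words form the whole noun phrase headed by "committee", so yes — one constituent.

Yes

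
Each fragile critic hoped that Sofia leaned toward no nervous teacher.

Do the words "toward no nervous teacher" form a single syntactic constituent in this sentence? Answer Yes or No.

Yes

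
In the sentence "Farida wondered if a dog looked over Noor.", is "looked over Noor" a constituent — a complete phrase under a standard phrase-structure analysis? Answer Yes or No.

Yes

"looked over Noor" is exactly the verb phrase [VP looked over Noor], a complete constituent.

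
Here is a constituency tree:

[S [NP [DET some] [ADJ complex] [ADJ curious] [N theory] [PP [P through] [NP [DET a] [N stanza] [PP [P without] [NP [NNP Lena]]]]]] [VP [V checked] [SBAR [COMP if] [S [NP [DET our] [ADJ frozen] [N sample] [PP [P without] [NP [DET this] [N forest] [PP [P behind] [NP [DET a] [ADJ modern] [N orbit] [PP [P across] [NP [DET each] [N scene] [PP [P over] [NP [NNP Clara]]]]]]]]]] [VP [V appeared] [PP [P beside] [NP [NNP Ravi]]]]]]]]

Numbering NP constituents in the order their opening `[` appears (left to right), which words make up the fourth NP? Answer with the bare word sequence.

our frozen sample without this forest behind a modern orbit across each scene over Clara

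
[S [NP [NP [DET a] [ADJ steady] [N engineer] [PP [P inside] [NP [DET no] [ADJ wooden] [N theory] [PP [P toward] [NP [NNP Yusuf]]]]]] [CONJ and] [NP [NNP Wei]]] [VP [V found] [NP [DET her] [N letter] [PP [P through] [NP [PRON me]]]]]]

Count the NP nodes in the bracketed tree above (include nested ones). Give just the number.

7

Listing each NP by its span: [NP a steady engineer inside no wooden theory toward Yusuf and Wei]; [NP a steady engineer inside no wooden theory toward Yusuf]; [NP no wooden theory toward Yusuf]; [NP Yusuf]; [NP Wei]; [NP her letter through me] … — that makes 7.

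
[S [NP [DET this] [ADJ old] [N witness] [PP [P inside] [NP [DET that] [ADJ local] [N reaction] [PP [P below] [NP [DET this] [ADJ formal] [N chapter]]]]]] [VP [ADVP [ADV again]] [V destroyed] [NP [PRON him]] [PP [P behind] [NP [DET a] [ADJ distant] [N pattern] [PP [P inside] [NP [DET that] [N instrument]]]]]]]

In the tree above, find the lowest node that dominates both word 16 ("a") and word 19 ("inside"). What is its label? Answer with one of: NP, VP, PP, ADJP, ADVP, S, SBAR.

The smallest bracket enclosing both words is [NP a distant pattern inside that instrument], so the label is NP.

NP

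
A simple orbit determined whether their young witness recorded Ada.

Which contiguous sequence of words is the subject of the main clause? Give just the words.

In the main clause the verb is "determined"; the NP preceding it, "a simple orbit", is the subject.

a simple orbit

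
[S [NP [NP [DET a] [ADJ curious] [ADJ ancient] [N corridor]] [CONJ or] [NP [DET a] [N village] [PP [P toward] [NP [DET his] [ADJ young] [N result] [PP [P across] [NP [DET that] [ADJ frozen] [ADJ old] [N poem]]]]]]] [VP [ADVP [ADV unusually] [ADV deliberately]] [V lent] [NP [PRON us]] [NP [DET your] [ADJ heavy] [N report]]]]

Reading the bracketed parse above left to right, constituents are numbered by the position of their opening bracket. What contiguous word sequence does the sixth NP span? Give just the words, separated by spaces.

us

Opening `[NP` markers occur at word positions 1, 1, 6, 9, 13, 20, 21; the sixth of these opens the constituent [NP us].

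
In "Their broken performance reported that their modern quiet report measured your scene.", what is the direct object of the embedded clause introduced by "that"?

your scene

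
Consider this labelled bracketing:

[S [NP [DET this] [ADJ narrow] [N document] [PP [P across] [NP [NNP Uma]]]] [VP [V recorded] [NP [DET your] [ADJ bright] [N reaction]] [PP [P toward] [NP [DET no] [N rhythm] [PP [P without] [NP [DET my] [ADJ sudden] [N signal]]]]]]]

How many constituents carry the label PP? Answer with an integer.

3

Listing each PP by its span: [PP across Uma]; [PP toward no rhythm without my sudden signal]; [PP without my sudden signal] — that makes 3.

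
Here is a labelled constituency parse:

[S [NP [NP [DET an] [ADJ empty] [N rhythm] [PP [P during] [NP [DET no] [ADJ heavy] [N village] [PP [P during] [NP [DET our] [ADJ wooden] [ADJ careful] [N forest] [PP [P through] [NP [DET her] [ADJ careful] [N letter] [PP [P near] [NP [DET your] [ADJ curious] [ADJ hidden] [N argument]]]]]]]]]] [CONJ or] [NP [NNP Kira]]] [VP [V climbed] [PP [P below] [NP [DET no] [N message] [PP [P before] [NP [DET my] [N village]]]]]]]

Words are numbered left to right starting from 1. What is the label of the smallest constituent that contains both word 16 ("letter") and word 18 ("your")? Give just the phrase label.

NP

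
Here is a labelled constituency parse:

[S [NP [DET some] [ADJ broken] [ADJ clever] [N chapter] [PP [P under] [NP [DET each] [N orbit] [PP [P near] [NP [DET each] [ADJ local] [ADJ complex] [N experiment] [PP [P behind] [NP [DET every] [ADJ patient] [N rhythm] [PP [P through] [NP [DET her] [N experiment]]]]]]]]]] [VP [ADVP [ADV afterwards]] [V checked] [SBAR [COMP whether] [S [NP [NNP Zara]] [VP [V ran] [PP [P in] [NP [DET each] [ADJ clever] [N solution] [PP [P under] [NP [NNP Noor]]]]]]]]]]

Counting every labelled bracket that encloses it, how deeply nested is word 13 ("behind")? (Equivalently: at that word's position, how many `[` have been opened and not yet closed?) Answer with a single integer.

8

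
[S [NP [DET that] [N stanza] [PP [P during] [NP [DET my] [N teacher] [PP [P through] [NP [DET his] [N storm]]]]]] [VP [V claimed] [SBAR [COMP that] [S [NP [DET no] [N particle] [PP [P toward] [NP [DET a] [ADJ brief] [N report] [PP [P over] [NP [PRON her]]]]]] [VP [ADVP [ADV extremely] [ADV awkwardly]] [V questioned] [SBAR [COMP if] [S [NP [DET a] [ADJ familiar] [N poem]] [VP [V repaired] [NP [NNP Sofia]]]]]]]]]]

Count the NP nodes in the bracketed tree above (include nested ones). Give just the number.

Listing each NP by its span: [NP that stanza during my teacher through his storm]; [NP my teacher through his storm]; [NP his storm]; [NP no particle toward a brief report over her]; [NP a brief report over her]; [NP her] … — that makes 8.

8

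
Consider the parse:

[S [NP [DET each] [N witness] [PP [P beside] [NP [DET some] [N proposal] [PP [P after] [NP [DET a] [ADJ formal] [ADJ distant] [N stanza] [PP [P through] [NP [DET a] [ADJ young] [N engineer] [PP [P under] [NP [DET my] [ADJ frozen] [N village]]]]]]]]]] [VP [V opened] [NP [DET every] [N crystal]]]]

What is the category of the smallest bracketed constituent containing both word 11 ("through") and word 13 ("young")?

PP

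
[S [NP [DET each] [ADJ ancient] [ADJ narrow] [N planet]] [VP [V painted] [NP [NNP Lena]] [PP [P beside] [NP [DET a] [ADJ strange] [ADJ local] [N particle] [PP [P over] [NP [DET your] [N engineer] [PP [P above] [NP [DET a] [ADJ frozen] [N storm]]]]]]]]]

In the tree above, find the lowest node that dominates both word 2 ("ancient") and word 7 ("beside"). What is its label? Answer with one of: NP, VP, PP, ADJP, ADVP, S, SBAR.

S

The smallest bracket enclosing both words is [S each ancient narrow planet painted Lena beside a strange local particle over your engineer above a frozen storm], so the label is S.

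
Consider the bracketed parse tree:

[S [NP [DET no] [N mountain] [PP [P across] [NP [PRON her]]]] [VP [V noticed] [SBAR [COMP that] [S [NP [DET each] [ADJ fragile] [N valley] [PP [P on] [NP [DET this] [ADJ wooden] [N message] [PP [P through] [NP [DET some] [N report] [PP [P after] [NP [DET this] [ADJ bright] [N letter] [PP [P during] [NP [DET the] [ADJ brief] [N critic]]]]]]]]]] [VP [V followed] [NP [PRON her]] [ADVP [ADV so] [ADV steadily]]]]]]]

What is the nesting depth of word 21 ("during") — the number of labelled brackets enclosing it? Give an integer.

Path from the root down to the word: S → VP → SBAR → S → NP → PP → NP → PP → NP → PP → NP → PP → P. That is 13 enclosing brackets.

13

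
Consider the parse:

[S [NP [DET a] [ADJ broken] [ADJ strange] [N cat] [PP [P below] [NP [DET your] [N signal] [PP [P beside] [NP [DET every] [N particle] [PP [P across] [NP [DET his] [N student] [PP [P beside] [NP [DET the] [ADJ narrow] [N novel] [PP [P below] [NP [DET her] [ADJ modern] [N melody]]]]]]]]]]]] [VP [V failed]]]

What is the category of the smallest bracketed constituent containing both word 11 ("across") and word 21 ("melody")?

PP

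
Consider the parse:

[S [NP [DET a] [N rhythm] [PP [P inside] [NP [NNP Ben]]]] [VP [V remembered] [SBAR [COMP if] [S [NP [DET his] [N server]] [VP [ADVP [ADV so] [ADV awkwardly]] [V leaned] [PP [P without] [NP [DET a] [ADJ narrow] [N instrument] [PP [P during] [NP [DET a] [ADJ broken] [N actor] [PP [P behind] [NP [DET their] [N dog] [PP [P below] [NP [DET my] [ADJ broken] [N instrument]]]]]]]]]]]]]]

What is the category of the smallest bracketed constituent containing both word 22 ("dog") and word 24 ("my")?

NP

Word 22 lies under S → VP → SBAR → S → VP → PP → NP → PP → NP → PP → NP → N; word 24 lies under S → VP → SBAR → S → VP → PP → NP → PP → NP → PP → NP → PP → NP → DET. The lowest shared node is the NP.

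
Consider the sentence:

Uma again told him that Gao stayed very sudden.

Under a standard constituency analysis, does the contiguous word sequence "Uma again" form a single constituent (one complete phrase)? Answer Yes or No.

No

"Uma" belongs to the noun phrase "Uma" while "again" belongs to the verb phrase "again told him that Gao stayed very sudden"; a span that runs across that boundary is not a single phrase.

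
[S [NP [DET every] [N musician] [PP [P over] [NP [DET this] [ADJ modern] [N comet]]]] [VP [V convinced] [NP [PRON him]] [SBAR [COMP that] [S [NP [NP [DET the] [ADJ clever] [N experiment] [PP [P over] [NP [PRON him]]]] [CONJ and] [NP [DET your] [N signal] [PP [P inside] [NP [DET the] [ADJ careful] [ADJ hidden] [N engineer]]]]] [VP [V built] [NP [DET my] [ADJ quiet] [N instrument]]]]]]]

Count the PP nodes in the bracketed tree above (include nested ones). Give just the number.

3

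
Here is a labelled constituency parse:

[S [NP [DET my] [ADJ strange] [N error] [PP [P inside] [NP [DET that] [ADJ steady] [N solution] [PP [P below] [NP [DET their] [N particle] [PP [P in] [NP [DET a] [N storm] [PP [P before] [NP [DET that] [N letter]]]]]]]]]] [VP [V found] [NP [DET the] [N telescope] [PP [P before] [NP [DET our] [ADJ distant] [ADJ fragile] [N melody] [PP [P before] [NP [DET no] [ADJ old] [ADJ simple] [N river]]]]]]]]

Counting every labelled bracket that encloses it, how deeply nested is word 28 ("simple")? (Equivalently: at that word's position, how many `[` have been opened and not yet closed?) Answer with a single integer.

8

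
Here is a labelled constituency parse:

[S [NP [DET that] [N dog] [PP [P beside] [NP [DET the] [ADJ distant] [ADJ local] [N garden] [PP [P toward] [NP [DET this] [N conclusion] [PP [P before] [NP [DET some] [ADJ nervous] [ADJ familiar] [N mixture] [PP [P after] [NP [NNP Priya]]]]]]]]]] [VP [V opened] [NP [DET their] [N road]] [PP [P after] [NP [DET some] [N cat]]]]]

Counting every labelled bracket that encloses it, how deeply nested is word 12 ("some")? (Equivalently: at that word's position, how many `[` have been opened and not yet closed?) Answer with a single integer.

9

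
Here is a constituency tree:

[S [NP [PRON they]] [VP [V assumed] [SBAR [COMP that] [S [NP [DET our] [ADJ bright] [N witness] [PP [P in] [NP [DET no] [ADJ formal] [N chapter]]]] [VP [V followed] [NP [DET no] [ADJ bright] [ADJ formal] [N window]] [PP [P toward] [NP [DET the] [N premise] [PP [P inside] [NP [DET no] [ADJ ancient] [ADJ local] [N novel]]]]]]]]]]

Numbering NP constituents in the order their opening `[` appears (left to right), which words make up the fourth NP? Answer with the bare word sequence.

no bright formal window

Opening `[NP` markers occur at word positions 1, 4, 8, 12, 17, 20; the fourth of these opens the constituent [NP no bright formal window].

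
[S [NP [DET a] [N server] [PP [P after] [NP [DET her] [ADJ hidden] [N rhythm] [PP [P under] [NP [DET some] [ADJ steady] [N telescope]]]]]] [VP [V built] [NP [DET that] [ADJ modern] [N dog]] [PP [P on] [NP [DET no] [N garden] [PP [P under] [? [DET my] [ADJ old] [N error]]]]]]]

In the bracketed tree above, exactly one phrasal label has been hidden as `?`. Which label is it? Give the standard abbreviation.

A constituent whose immediate children are DET 'my', ADJ 'old', N 'error' is a noun phrase: NP.

NP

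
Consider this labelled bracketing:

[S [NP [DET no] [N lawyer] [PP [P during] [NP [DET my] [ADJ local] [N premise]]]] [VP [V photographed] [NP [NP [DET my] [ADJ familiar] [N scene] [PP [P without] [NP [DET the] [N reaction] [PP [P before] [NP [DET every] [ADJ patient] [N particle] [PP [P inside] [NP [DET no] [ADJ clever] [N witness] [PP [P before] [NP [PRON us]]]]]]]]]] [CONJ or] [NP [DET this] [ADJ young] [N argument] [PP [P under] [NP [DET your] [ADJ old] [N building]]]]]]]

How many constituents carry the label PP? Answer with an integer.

Scanning left to right, an opening `[PP` appears at word positions 3, 11, 14, 18, 22, 28 — 6 in total.

6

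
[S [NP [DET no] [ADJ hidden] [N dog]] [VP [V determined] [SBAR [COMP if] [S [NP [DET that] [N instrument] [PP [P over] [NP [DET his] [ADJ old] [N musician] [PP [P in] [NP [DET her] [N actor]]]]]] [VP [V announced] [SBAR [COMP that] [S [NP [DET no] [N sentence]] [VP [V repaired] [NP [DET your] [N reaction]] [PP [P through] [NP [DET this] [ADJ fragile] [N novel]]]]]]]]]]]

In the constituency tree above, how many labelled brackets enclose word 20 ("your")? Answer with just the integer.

10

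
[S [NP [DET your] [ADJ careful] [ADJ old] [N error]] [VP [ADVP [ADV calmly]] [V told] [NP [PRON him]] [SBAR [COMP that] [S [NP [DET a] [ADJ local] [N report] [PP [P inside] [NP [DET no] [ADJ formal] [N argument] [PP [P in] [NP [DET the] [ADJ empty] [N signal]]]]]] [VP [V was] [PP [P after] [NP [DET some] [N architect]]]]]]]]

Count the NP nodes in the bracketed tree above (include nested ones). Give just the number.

6

Listing each NP by its span: [NP your careful old error]; [NP him]; [NP a local report inside no formal argument in the empty signal]; [NP no formal argument in the empty signal]; [NP the empty signal]; [NP some architect] — that makes 6.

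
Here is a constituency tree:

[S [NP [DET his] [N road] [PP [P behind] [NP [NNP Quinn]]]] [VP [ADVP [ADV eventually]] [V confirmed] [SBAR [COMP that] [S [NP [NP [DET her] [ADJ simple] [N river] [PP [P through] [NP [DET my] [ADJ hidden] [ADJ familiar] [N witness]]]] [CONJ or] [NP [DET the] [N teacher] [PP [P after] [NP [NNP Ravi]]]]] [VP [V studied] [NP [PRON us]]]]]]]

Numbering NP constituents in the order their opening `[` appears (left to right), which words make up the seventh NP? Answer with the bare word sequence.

Ravi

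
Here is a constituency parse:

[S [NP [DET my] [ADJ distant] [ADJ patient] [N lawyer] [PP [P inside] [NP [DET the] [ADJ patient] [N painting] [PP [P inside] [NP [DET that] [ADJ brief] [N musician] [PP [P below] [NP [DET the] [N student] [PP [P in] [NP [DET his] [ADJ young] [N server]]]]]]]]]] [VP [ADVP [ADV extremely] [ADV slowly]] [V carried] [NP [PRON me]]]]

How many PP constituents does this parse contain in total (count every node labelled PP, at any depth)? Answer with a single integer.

Listing each PP by its span: [PP inside the patient painting inside that brief musician below the student in his young server]; [PP inside that brief musician below the student in his young server]; [PP below the student in his young server]; [PP in his young server] — that makes 4.

4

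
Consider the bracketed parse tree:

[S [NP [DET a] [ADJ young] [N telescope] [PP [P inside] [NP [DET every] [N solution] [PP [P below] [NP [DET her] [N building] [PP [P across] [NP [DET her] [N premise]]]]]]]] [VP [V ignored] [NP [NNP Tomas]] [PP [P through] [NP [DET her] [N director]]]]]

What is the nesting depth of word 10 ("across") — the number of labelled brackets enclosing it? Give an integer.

8

Path from the root down to the word: S → NP → PP → NP → PP → NP → PP → P. That is 8 enclosing brackets.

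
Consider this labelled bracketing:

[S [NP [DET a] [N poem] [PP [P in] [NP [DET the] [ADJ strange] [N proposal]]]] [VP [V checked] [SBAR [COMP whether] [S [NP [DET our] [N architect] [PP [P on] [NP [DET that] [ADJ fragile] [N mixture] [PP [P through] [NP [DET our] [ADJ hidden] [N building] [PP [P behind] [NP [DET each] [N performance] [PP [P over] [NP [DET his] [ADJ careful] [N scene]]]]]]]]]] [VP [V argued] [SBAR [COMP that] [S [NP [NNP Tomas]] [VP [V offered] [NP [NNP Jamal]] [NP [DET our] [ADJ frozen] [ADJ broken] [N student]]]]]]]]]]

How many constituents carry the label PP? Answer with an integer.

Scanning left to right, an opening `[PP` appears at word positions 3, 11, 15, 19, 22 — 5 in total.

5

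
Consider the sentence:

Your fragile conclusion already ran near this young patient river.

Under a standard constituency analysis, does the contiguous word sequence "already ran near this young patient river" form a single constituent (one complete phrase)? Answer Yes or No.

These words form the whole verb phrase headed by "ran", so yes — one constituent.

Yes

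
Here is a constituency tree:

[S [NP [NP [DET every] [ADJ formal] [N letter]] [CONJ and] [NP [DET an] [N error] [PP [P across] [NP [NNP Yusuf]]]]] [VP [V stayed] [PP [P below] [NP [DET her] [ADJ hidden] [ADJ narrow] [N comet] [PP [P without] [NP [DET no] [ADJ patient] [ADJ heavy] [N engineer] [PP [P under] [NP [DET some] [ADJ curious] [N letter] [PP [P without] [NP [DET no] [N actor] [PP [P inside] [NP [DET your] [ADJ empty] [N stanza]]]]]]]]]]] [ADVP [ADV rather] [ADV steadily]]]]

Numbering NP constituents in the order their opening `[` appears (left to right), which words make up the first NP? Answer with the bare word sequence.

Opening `[NP` markers occur at word positions 1, 1, 5, 8, 11, 16, 21, 25, 28; the first of these opens the constituent [NP every formal letter and an error across Yusuf].

every formal letter and an error across Yusuf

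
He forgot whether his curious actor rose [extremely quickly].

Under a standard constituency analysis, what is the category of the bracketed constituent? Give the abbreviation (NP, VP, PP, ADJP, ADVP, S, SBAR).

ADVP

The bracketed span "extremely quickly" is headed by "quickly", making it an adverb phrase (ADVP).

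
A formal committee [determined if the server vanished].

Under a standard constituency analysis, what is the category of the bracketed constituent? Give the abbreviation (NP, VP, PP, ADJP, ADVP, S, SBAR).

VP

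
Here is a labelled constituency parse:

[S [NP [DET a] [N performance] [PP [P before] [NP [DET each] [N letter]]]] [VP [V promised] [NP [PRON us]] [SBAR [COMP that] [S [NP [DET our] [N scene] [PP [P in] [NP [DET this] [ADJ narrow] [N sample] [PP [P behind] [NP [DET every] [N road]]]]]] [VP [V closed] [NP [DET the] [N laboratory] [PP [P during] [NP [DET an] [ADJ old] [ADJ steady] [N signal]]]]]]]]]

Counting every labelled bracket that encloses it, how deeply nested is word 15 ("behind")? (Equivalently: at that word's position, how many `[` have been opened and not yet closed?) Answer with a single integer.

9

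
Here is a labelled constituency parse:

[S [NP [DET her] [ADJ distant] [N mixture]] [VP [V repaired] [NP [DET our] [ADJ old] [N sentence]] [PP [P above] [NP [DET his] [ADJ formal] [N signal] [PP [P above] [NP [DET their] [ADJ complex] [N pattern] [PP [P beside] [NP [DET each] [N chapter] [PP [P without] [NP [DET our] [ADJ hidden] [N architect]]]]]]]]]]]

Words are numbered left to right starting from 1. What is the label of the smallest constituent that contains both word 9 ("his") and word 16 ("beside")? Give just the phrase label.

NP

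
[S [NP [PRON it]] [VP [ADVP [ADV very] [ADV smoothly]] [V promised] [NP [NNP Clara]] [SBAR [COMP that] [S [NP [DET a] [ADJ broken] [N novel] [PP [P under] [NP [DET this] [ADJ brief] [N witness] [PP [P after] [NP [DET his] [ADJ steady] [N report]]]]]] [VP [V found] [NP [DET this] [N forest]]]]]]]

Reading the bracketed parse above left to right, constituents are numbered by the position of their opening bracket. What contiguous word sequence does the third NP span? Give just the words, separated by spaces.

Opening `[NP` markers occur at word positions 1, 5, 7, 11, 15, 19; the third of these opens the constituent [NP a broken novel under this brief witness after his steady report].

a broken novel under this brief witness after his steady report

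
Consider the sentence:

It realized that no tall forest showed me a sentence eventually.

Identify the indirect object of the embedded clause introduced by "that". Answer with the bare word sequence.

me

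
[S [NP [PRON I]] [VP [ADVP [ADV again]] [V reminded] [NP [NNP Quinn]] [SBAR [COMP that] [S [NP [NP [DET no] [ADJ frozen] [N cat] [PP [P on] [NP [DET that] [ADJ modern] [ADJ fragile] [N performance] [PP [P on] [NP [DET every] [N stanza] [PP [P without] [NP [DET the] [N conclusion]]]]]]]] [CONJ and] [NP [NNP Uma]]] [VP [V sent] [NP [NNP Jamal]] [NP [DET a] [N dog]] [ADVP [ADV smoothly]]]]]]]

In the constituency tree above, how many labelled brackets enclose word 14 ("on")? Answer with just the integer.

10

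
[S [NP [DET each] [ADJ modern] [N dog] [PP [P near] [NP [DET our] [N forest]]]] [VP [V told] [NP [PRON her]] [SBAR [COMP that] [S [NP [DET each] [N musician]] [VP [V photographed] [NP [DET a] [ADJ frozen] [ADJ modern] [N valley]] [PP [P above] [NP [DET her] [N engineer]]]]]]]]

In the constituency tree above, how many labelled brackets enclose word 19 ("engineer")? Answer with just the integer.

8

The word sits inside N, which is inside NP, inside PP, inside VP, inside S, inside SBAR, inside VP, inside S — 8 brackets in all.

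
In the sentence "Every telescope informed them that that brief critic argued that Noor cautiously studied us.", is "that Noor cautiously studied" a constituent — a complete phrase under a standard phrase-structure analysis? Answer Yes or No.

No

"that" belongs to the complementizer "that" while "studied" belongs to the clause "Noor cautiously studied us"; a span that runs across that boundary is not a single phrase.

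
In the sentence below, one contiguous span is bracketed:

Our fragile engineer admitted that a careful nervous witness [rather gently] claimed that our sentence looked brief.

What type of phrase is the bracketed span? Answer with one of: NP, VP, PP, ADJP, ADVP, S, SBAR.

The bracketed span "rather gently" is headed by "gently", making it an adverb phrase (ADVP).

ADVP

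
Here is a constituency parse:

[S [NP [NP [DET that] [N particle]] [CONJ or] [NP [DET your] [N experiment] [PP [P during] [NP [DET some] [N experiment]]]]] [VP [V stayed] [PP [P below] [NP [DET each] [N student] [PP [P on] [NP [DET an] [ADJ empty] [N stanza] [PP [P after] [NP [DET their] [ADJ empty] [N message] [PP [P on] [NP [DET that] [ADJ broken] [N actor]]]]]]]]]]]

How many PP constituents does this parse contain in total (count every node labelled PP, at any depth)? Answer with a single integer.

5

Scanning left to right, an opening `[PP` appears at word positions 6, 10, 13, 17, 21 — 5 in total.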